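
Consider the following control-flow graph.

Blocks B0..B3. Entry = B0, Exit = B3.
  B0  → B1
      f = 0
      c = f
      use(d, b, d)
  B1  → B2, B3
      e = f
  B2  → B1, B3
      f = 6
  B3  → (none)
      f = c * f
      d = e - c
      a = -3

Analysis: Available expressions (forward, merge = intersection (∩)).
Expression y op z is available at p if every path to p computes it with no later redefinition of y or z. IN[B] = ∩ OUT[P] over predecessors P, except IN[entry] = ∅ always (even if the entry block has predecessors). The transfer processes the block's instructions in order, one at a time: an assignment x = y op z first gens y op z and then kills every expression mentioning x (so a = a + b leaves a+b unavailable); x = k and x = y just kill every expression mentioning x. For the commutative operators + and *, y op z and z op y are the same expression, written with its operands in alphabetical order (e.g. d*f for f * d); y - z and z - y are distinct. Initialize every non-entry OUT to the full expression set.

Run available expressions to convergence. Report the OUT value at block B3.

Answer: {e-c}

Working:
Per-block solution:
  B0: | IN={} | OUT={}
  B1: | IN={} | OUT={}
  B2: | IN={} | OUT={}
  B3: | IN={} | OUT={e-c}

Merge at B3: IN[B3] = OUT[B1] ∩ OUT[B2] = {}
Applying B3's transfer function to that IN value gives OUT[B3] (row B3 above).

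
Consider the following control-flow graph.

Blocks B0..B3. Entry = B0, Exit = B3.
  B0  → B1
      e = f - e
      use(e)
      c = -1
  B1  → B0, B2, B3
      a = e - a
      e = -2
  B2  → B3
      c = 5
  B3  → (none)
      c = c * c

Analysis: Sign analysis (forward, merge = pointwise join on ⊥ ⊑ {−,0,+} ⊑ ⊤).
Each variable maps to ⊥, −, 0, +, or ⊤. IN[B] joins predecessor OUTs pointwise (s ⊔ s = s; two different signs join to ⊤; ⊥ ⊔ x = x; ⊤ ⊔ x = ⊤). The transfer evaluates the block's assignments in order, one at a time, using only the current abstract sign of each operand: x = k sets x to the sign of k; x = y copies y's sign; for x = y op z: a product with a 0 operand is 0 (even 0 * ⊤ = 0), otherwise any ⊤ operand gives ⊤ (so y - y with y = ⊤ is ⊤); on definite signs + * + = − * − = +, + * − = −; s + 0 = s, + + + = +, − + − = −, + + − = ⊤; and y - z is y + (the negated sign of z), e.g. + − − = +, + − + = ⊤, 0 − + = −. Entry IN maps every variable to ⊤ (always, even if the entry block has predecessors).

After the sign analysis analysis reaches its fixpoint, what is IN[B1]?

Converged values:
  B0:  IN=(all ⊤)  OUT={c:-; rest ⊤}
  B1:  IN={c:-; rest ⊤}  OUT={c:-, e:-; rest ⊤}
  B2:  IN={c:-, e:-; rest ⊤}  OUT={c:+, e:-; rest ⊤}
  B3:  IN={e:-; rest ⊤}  OUT={e:-; rest ⊤}

Merge at B1: IN[B1] = OUT[B0] = {a: ⊤, b: ⊤, c: -, d: ⊤, e: ⊤, f: ⊤}

Answer: {a: ⊤, b: ⊤, c: -, d: ⊤, e: ⊤, f: ⊤}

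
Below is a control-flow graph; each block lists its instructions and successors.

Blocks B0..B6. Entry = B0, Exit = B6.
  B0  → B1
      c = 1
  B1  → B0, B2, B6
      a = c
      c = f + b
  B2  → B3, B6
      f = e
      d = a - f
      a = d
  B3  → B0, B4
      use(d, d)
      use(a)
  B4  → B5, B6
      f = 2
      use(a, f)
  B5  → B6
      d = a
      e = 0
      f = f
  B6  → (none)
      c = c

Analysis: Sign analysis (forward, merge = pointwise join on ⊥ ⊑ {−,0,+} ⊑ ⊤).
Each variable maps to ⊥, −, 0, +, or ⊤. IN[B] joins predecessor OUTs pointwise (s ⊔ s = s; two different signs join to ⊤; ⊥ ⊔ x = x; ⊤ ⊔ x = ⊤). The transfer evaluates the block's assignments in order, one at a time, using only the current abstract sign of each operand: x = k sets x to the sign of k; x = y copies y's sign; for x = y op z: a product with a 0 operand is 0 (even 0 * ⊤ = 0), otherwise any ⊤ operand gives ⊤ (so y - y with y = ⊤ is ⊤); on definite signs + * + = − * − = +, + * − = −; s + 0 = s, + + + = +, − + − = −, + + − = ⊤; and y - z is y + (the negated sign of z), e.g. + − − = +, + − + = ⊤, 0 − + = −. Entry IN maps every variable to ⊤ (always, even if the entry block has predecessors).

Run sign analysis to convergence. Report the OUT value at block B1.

Fixpoint table:
  B0:  IN=(all ⊤)  OUT={c:+; rest ⊤}
  B1:  IN={c:+; rest ⊤}  OUT={a:+; rest ⊤}
  B2:  IN={a:+; rest ⊤}  OUT=(all ⊤)
  B3:  IN=(all ⊤)  OUT=(all ⊤)
  B4:  IN=(all ⊤)  OUT={f:+; rest ⊤}
  B5:  IN={f:+; rest ⊤}  OUT={e:0, f:+; rest ⊤}
  B6:  IN=(all ⊤)  OUT=(all ⊤)

Merge at B1: IN[B1] = OUT[B0] = {a: ⊤, b: ⊤, c: +, d: ⊤, e: ⊤, f: ⊤}
Applying B1's transfer function to that IN value gives OUT[B1] (row B1 above).

Answer: {a: +, b: ⊤, c: ⊤, d: ⊤, e: ⊤, f: ⊤}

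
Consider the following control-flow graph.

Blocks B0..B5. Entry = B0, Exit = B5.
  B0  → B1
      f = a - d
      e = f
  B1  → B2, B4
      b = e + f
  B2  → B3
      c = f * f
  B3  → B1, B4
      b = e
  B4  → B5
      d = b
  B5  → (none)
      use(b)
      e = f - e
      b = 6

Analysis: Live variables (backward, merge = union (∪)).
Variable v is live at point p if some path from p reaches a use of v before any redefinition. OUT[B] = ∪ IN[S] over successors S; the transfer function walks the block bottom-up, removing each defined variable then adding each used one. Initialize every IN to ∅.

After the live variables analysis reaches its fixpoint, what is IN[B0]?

Answer: {a, d}

Working:
Fixpoint table:
  B0:   IN={a, d}   OUT={e, f}
  B1:   IN={e, f}   OUT={b, e, f}
  B2:   IN={e, f}   OUT={e, f}
  B3:   IN={e, f}   OUT={b, e, f}
  B4:   IN={b, e, f}   OUT={b, e, f}
  B5:   IN={b, e, f}   OUT={}

Merge at B0: OUT[B0] = IN[B1] = {e, f}
Applying B0's transfer function to that OUT value gives IN[B0] (row B0 above).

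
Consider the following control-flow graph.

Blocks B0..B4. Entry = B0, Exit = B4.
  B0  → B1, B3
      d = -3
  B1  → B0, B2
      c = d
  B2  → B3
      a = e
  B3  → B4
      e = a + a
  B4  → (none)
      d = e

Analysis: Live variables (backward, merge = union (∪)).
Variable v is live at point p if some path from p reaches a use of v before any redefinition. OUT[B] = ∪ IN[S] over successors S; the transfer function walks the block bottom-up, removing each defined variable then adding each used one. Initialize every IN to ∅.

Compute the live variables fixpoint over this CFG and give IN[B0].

Converged values:
  B0:  IN={a, e}  OUT={a, d, e}
  B1:  IN={a, d, e}  OUT={a, e}
  B2:  IN={e}  OUT={a}
  B3:  IN={a}  OUT={e}
  B4:  IN={e}  OUT={}

Merge at B0: OUT[B0] = IN[B1] ⊔ IN[B3] = {a, d, e}
Applying B0's transfer function to that OUT value gives IN[B0] (row B0 above).

Answer: {a, e}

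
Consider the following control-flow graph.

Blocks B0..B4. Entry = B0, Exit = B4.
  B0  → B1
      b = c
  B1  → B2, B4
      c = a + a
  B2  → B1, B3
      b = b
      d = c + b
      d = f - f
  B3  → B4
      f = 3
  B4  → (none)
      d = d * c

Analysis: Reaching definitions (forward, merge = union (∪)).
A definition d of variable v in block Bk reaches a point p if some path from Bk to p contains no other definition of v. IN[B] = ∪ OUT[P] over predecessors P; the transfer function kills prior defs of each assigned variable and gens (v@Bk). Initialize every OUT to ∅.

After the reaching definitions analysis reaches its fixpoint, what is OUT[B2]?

Answer: {b@B2, c@B1, d@B2}

Derivation:
Per-block solution:
  B0: | IN={} | OUT={b@B0}
  B1: | IN={b@B0, b@B2, c@B1, d@B2} | OUT={b@B0, b@B2, c@B1, d@B2}
  B2: | IN={b@B0, b@B2, c@B1, d@B2} | OUT={b@B2, c@B1, d@B2}
  B3: | IN={b@B2, c@B1, d@B2} | OUT={b@B2, c@B1, d@B2, f@B3}
  B4: | IN={b@B0, b@B2, c@B1, d@B2, f@B3} | OUT={b@B0, b@B2, c@B1, d@B4, f@B3}

Merge at B2: IN[B2] = OUT[B1] = {b@B0, b@B2, c@B1, d@B2}
Applying B2's transfer function to that IN value gives OUT[B2] (row B2 above).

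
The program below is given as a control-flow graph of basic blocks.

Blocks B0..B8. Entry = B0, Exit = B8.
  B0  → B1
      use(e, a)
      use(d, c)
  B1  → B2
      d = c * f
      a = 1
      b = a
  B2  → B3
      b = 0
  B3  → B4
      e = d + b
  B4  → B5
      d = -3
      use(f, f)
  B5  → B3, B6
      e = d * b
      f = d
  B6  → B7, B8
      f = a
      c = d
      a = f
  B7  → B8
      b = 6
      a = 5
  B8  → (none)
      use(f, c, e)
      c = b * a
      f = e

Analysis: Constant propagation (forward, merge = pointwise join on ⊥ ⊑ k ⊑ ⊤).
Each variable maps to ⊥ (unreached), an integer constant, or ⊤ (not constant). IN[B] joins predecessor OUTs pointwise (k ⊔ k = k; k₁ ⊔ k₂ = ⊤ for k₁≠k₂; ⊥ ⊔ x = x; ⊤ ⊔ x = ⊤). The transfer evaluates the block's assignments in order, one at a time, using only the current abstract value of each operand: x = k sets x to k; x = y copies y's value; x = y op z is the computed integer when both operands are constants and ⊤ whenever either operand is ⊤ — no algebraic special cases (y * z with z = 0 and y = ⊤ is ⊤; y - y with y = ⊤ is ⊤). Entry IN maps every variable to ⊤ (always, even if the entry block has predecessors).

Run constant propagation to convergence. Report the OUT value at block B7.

Per-block solution:
  B0:   IN=(all ⊤)   OUT=(all ⊤)
  B1:   IN=(all ⊤)   OUT={a:1, b:1; rest ⊤}
  B2:   IN={a:1, b:1; rest ⊤}   OUT={a:1, b:0; rest ⊤}
  B3:   IN={a:1, b:0; rest ⊤}   OUT={a:1, b:0; rest ⊤}
  B4:   IN={a:1, b:0; rest ⊤}   OUT={a:1, b:0, d:-3; rest ⊤}
  B5:   IN={a:1, b:0, d:-3; rest ⊤}   OUT={a:1, b:0, d:-3, e:0, f:-3; rest ⊤}
  B6:   IN={a:1, b:0, d:-3, e:0, f:-3; rest ⊤}   OUT={a:1, b:0, c:-3, d:-3, e:0, f:1; rest ⊤}
  B7:   IN={a:1, b:0, c:-3, d:-3, e:0, f:1; rest ⊤}   OUT={a:5, b:6, c:-3, d:-3, e:0, f:1; rest ⊤}
  B8:   IN={c:-3, d:-3, e:0, f:1; rest ⊤}   OUT={d:-3, e:0, f:0; rest ⊤}

Merge at B7: IN[B7] = OUT[B6] = {a: 1, b: 0, c: -3, d: -3, e: 0, f: 1}
Applying B7's transfer function to that IN value gives OUT[B7] (row B7 above).

Answer: {a: 5, b: 6, c: -3, d: -3, e: 0, f: 1}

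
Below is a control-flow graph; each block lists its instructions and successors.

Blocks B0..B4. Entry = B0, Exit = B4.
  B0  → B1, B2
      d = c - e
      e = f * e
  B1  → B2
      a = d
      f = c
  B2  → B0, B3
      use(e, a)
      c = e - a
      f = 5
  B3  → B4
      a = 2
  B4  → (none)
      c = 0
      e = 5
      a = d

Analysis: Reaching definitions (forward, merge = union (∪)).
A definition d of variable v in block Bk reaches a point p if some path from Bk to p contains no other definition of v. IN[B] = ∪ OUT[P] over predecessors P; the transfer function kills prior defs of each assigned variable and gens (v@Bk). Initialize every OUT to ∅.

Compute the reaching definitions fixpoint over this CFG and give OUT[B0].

Answer: {a@B1, c@B2, d@B0, e@B0, f@B2}

Derivation:
Fixpoint table:
  B0:   IN={a@B1, c@B2, d@B0, e@B0, f@B2}   OUT={a@B1, c@B2, d@B0, e@B0, f@B2}
  B1:   IN={a@B1, c@B2, d@B0, e@B0, f@B2}   OUT={a@B1, c@B2, d@B0, e@B0, f@B1}
  B2:   IN={a@B1, c@B2, d@B0, e@B0, f@B1, f@B2}   OUT={a@B1, c@B2, d@B0, e@B0, f@B2}
  B3:   IN={a@B1, c@B2, d@B0, e@B0, f@B2}   OUT={a@B3, c@B2, d@B0, e@B0, f@B2}
  B4:   IN={a@B3, c@B2, d@B0, e@B0, f@B2}   OUT={a@B4, c@B4, d@B0, e@B4, f@B2}

Merge at B0 (entry node, so the boundary value {} is joined with the incoming edge(s)): IN[B0] = {} ⊔ OUT[B2] = {a@B1, c@B2, d@B0, e@B0, f@B2}
Applying B0's transfer function to that IN value gives OUT[B0] (row B0 above).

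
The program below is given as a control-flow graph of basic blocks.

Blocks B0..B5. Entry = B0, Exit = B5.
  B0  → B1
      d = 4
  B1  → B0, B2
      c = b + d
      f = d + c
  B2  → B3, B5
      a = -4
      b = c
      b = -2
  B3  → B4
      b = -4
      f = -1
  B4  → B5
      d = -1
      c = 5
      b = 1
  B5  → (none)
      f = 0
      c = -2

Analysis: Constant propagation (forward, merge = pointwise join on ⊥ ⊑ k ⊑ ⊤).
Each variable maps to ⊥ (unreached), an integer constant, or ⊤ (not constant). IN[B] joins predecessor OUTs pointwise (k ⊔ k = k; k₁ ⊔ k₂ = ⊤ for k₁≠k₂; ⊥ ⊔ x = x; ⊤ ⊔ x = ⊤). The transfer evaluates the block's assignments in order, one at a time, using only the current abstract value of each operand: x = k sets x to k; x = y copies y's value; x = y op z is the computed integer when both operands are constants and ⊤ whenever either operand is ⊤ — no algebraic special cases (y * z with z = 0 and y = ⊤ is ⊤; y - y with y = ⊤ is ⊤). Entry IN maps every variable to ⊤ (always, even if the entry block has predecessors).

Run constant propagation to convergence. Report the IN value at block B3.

Answer: {a: -4, b: -2, c: ⊤, d: 4, e: ⊤, f: ⊤}

Derivation:
Converged values:
  B0:  IN=(all ⊤)  OUT={d:4; rest ⊤}
  B1:  IN={d:4; rest ⊤}  OUT={d:4; rest ⊤}
  B2:  IN={d:4; rest ⊤}  OUT={a:-4, b:-2, d:4; rest ⊤}
  B3:  IN={a:-4, b:-2, d:4; rest ⊤}  OUT={a:-4, b:-4, d:4, f:-1; rest ⊤}
  B4:  IN={a:-4, b:-4, d:4, f:-1; rest ⊤}  OUT={a:-4, b:1, c:5, d:-1, f:-1; rest ⊤}
  B5:  IN={a:-4; rest ⊤}  OUT={a:-4, c:-2, f:0; rest ⊤}

Merge at B3: IN[B3] = OUT[B2] = {a: -4, b: -2, c: ⊤, d: 4, e: ⊤, f: ⊤}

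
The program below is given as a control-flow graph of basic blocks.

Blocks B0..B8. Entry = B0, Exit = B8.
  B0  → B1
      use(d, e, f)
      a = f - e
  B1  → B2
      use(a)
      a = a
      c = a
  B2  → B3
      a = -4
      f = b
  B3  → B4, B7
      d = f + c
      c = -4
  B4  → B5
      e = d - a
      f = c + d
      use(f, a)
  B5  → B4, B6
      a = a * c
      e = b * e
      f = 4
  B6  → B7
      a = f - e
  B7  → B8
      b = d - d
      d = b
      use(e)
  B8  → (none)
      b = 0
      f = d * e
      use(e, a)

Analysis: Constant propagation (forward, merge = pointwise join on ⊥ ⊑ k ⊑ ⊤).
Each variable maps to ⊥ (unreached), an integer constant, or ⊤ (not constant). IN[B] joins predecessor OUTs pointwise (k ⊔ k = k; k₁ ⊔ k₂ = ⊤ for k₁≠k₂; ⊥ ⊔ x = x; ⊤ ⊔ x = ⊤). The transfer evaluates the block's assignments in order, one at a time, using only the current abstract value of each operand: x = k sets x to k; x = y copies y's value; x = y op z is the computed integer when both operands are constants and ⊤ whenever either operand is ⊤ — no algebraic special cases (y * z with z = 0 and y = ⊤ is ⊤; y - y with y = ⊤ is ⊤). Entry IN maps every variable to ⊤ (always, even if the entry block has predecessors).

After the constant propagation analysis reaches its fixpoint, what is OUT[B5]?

Answer: {a: ⊤, b: ⊤, c: -4, d: ⊤, e: ⊤, f: 4}

Working:
Per-block solution:
  B0:  IN=(all ⊤)  OUT=(all ⊤)
  B1:  IN=(all ⊤)  OUT=(all ⊤)
  B2:  IN=(all ⊤)  OUT={a:-4; rest ⊤}
  B3:  IN={a:-4; rest ⊤}  OUT={a:-4, c:-4; rest ⊤}
  B4:  IN={c:-4; rest ⊤}  OUT={c:-4; rest ⊤}
  B5:  IN={c:-4; rest ⊤}  OUT={c:-4, f:4; rest ⊤}
  B6:  IN={c:-4, f:4; rest ⊤}  OUT={c:-4, f:4; rest ⊤}
  B7:  IN={c:-4; rest ⊤}  OUT={c:-4; rest ⊤}
  B8:  IN={c:-4; rest ⊤}  OUT={b:0, c:-4; rest ⊤}

Merge at B5: IN[B5] = OUT[B4] = {a: ⊤, b: ⊤, c: -4, d: ⊤, e: ⊤, f: ⊤}
Applying B5's transfer function to that IN value gives OUT[B5] (row B5 above).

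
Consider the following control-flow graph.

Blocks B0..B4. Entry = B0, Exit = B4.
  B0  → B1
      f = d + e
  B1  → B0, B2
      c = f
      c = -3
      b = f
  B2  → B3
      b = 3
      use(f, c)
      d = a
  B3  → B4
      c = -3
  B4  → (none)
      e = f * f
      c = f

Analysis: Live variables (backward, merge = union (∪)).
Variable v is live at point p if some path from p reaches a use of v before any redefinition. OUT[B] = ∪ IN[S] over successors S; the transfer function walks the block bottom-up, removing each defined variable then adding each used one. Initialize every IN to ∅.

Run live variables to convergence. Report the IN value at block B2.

Fixpoint table:
  B0:  IN={a, d, e}  OUT={a, d, e, f}
  B1:  IN={a, d, e, f}  OUT={a, c, d, e, f}
  B2:  IN={a, c, f}  OUT={f}
  B3:  IN={f}  OUT={f}
  B4:  IN={f}  OUT={}

Merge at B2: OUT[B2] = IN[B3] = {f}
Applying B2's transfer function to that OUT value gives IN[B2] (row B2 above).

Answer: {a, c, f}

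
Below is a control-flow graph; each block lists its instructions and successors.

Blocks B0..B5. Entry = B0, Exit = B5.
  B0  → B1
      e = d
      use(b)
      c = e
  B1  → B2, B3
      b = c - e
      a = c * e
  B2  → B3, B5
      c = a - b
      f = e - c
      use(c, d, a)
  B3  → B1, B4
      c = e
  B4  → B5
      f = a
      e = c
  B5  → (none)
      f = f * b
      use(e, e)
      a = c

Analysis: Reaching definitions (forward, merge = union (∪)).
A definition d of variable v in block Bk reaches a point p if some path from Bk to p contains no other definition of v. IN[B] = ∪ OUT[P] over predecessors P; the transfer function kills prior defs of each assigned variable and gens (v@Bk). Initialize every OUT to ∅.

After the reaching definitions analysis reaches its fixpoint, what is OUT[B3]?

Per-block solution:
  B0:   IN={}   OUT={c@B0, e@B0}
  B1:   IN={a@B1, b@B1, c@B0, c@B3, e@B0, f@B2}   OUT={a@B1, b@B1, c@B0, c@B3, e@B0, f@B2}
  B2:   IN={a@B1, b@B1, c@B0, c@B3, e@B0, f@B2}   OUT={a@B1, b@B1, c@B2, e@B0, f@B2}
  B3:   IN={a@B1, b@B1, c@B0, c@B2, c@B3, e@B0, f@B2}   OUT={a@B1, b@B1, c@B3, e@B0, f@B2}
  B4:   IN={a@B1, b@B1, c@B3, e@B0, f@B2}   OUT={a@B1, b@B1, c@B3, e@B4, f@B4}
  B5:   IN={a@B1, b@B1, c@B2, c@B3, e@B0, e@B4, f@B2, f@B4}   OUT={a@B5, b@B1, c@B2, c@B3, e@B0, e@B4, f@B5}

Merge at B3: IN[B3] = OUT[B1] ⊔ OUT[B2] = {a@B1, b@B1, c@B0, c@B2, c@B3, e@B0, f@B2}
Applying B3's transfer function to that IN value gives OUT[B3] (row B3 above).

Answer: {a@B1, b@B1, c@B3, e@B0, f@B2}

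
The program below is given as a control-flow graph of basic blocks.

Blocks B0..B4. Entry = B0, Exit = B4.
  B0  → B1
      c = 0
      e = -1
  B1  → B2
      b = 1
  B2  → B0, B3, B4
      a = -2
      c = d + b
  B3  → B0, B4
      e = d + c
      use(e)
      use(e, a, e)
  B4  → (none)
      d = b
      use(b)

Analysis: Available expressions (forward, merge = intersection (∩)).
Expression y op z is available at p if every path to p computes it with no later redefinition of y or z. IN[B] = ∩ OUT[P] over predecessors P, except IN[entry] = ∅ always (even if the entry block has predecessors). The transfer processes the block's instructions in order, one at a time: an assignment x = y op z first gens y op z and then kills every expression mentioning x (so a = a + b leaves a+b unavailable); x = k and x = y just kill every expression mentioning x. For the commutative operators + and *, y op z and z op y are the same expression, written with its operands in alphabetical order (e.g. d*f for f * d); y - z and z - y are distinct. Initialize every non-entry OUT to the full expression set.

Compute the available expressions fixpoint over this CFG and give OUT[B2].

Answer: {b+d}

Trace:
Per-block solution:
  B0:   IN={}   OUT={}
  B1:   IN={}   OUT={}
  B2:   IN={}   OUT={b+d}
  B3:   IN={b+d}   OUT={b+d, c+d}
  B4:   IN={b+d}   OUT={}

Merge at B2: IN[B2] = OUT[B1] = {}
Applying B2's transfer function to that IN value gives OUT[B2] (row B2 above).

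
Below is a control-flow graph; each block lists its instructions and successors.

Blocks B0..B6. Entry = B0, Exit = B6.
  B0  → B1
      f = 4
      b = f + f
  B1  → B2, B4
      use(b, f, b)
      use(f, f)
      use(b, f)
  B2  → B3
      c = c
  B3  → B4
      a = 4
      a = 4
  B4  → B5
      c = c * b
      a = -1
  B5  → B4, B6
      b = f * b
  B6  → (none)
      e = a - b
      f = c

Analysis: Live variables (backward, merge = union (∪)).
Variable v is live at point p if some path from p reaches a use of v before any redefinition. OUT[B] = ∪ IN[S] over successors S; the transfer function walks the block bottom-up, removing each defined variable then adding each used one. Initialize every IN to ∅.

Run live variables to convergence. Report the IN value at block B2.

Answer: {b, c, f}

Derivation:
Fixpoint table:
  B0:   IN={c}   OUT={b, c, f}
  B1:   IN={b, c, f}   OUT={b, c, f}
  B2:   IN={b, c, f}   OUT={b, c, f}
  B3:   IN={b, c, f}   OUT={b, c, f}
  B4:   IN={b, c, f}   OUT={a, b, c, f}
  B5:   IN={a, b, c, f}   OUT={a, b, c, f}
  B6:   IN={a, b, c}   OUT={}

Merge at B2: OUT[B2] = IN[B3] = {b, c, f}
Applying B2's transfer function to that OUT value gives IN[B2] (row B2 above).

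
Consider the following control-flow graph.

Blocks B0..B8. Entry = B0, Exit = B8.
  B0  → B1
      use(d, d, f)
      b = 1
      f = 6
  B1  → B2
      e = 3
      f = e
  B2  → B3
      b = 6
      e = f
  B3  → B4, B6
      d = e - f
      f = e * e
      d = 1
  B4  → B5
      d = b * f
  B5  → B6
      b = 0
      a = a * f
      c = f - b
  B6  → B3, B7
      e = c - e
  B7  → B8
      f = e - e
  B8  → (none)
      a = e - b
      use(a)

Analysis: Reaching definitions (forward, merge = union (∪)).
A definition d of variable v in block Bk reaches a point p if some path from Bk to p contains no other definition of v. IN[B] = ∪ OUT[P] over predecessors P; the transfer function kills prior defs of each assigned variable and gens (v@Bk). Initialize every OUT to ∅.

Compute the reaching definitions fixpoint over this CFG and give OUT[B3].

Answer: {a@B5, b@B2, b@B5, c@B5, d@B3, e@B2, e@B6, f@B3}

Working:
Fixpoint table:
  B0:  IN={}  OUT={b@B0, f@B0}
  B1:  IN={b@B0, f@B0}  OUT={b@B0, e@B1, f@B1}
  B2:  IN={b@B0, e@B1, f@B1}  OUT={b@B2, e@B2, f@B1}
  B3:  IN={a@B5, b@B2, b@B5, c@B5, d@B3, d@B4, e@B2, e@B6, f@B1, f@B3}  OUT={a@B5, b@B2, b@B5, c@B5, d@B3, e@B2, e@B6, f@B3}
  B4:  IN={a@B5, b@B2, b@B5, c@B5, d@B3, e@B2, e@B6, f@B3}  OUT={a@B5, b@B2, b@B5, c@B5, d@B4, e@B2, e@B6, f@B3}
  B5:  IN={a@B5, b@B2, b@B5, c@B5, d@B4, e@B2, e@B6, f@B3}  OUT={a@B5, b@B5, c@B5, d@B4, e@B2, e@B6, f@B3}
  B6:  IN={a@B5, b@B2, b@B5, c@B5, d@B3, d@B4, e@B2, e@B6, f@B3}  OUT={a@B5, b@B2, b@B5, c@B5, d@B3, d@B4, e@B6, f@B3}
  B7:  IN={a@B5, b@B2, b@B5, c@B5, d@B3, d@B4, e@B6, f@B3}  OUT={a@B5, b@B2, b@B5, c@B5, d@B3, d@B4, e@B6, f@B7}
  B8:  IN={a@B5, b@B2, b@B5, c@B5, d@B3, d@B4, e@B6, f@B7}  OUT={a@B8, b@B2, b@B5, c@B5, d@B3, d@B4, e@B6, f@B7}

Merge at B3: IN[B3] = OUT[B2] ⊔ OUT[B6] = {a@B5, b@B2, b@B5, c@B5, d@B3, d@B4, e@B2, e@B6, f@B1, f@B3}
Applying B3's transfer function to that IN value gives OUT[B3] (row B3 above).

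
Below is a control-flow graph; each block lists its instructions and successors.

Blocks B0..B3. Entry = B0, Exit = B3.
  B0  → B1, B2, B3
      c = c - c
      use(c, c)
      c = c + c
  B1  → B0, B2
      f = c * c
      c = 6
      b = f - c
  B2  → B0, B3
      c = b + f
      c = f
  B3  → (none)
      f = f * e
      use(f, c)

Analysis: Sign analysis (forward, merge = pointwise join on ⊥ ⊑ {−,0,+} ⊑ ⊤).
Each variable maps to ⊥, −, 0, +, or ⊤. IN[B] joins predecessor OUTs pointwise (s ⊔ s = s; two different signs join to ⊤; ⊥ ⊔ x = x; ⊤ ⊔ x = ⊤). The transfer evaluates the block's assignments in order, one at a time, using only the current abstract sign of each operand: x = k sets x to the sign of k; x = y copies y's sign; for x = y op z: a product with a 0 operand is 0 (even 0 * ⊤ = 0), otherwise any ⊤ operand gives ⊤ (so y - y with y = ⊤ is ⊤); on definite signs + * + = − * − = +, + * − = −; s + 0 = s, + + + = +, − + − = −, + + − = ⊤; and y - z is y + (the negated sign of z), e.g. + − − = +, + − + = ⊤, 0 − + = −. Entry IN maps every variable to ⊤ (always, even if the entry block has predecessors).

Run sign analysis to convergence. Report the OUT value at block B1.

Per-block solution:
  B0: | IN=(all ⊤) | OUT=(all ⊤)
  B1: | IN=(all ⊤) | OUT={c:+; rest ⊤}
  B2: | IN=(all ⊤) | OUT=(all ⊤)
  B3: | IN=(all ⊤) | OUT=(all ⊤)

Merge at B1: IN[B1] = OUT[B0] = {a: ⊤, b: ⊤, c: ⊤, d: ⊤, e: ⊤, f: ⊤}
Applying B1's transfer function to that IN value gives OUT[B1] (row B1 above).

Answer: {a: ⊤, b: ⊤, c: +, d: ⊤, e: ⊤, f: ⊤}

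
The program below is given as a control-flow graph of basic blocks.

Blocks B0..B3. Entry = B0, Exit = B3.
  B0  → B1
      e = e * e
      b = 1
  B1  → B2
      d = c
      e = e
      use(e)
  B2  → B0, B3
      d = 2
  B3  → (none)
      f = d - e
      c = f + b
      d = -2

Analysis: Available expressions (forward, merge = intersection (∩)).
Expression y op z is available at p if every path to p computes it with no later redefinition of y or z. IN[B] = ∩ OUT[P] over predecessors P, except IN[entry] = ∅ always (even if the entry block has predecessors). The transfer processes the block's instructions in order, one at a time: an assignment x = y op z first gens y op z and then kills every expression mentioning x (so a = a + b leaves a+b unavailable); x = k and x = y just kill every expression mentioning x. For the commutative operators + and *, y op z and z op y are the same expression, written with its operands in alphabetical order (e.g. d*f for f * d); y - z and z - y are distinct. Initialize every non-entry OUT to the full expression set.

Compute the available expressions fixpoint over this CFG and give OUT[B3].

Answer: {b+f}

Derivation:
Fixpoint table:
  B0: | IN={} | OUT={}
  B1: | IN={} | OUT={}
  B2: | IN={} | OUT={}
  B3: | IN={} | OUT={b+f}

Merge at B3: IN[B3] = OUT[B2] = {}
Applying B3's transfer function to that IN value gives OUT[B3] (row B3 above).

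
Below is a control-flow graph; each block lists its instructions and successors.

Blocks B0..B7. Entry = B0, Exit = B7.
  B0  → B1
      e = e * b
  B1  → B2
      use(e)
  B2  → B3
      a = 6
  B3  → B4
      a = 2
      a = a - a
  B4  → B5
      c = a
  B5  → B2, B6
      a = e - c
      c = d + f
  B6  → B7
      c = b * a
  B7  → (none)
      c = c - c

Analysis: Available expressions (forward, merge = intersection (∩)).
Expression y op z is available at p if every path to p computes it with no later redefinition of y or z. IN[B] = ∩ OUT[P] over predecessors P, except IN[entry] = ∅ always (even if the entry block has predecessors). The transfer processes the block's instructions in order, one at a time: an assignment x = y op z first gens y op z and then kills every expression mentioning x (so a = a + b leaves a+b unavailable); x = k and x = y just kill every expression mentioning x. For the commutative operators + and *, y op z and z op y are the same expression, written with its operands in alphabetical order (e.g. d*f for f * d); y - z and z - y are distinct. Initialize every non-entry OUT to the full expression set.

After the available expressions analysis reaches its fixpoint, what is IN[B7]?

Answer: {a*b, d+f}

Trace:
Per-block solution:
  B0: | IN={} | OUT={}
  B1: | IN={} | OUT={}
  B2: | IN={} | OUT={}
  B3: | IN={} | OUT={}
  B4: | IN={} | OUT={}
  B5: | IN={} | OUT={d+f}
  B6: | IN={d+f} | OUT={a*b, d+f}
  B7: | IN={a*b, d+f} | OUT={a*b, d+f}

Merge at B7: IN[B7] = OUT[B6] = {a*b, d+f}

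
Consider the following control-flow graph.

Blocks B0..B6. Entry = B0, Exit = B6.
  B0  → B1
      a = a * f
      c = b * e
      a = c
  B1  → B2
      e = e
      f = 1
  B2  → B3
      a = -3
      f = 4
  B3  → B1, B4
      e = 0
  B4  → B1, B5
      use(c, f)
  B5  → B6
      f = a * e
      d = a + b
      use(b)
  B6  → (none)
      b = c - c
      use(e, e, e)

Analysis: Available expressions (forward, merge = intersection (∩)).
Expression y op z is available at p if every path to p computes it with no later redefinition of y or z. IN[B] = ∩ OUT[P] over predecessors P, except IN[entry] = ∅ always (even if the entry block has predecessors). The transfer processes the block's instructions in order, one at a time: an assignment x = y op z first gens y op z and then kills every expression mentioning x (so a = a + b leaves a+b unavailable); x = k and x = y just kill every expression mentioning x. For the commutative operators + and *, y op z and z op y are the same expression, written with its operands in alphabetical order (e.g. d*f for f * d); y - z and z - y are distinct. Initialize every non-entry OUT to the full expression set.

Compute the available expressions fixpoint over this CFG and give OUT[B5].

Converged values:
  B0: | IN={} | OUT={b*e}
  B1: | IN={} | OUT={}
  B2: | IN={} | OUT={}
  B3: | IN={} | OUT={}
  B4: | IN={} | OUT={}
  B5: | IN={} | OUT={a*e, a+b}
  B6: | IN={a*e, a+b} | OUT={a*e, c-c}

Merge at B5: IN[B5] = OUT[B4] = {}
Applying B5's transfer function to that IN value gives OUT[B5] (row B5 above).

Answer: {a*e, a+b}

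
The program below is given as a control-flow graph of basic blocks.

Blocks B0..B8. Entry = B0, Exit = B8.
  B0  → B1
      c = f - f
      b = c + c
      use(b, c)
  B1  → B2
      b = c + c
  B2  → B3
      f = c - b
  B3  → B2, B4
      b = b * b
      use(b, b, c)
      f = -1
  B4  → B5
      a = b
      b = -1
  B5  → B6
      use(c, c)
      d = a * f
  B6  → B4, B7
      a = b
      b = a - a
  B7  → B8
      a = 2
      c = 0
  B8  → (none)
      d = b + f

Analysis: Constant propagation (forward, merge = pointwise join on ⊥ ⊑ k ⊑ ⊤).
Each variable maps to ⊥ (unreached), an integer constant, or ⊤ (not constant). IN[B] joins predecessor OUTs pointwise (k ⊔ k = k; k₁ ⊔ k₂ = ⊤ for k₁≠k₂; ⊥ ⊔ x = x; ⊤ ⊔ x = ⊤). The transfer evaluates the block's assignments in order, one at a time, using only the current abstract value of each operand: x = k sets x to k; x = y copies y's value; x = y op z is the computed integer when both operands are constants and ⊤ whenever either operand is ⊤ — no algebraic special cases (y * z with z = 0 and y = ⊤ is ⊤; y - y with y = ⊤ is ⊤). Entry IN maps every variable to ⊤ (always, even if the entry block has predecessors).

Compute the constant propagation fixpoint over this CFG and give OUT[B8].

Answer: {a: 2, b: 0, c: 0, d: -1, e: ⊤, f: -1}

Working:
Per-block solution:
  B0:   IN=(all ⊤)   OUT=(all ⊤)
  B1:   IN=(all ⊤)   OUT=(all ⊤)
  B2:   IN=(all ⊤)   OUT=(all ⊤)
  B3:   IN=(all ⊤)   OUT={f:-1; rest ⊤}
  B4:   IN={f:-1; rest ⊤}   OUT={b:-1, f:-1; rest ⊤}
  B5:   IN={b:-1, f:-1; rest ⊤}   OUT={b:-1, f:-1; rest ⊤}
  B6:   IN={b:-1, f:-1; rest ⊤}   OUT={a:-1, b:0, f:-1; rest ⊤}
  B7:   IN={a:-1, b:0, f:-1; rest ⊤}   OUT={a:2, b:0, c:0, f:-1; rest ⊤}
  B8:   IN={a:2, b:0, c:0, f:-1; rest ⊤}   OUT={a:2, b:0, c:0, d:-1, f:-1; rest ⊤}

Merge at B8: IN[B8] = OUT[B7] = {a: 2, b: 0, c: 0, d: ⊤, e: ⊤, f: -1}
Applying B8's transfer function to that IN value gives OUT[B8] (row B8 above).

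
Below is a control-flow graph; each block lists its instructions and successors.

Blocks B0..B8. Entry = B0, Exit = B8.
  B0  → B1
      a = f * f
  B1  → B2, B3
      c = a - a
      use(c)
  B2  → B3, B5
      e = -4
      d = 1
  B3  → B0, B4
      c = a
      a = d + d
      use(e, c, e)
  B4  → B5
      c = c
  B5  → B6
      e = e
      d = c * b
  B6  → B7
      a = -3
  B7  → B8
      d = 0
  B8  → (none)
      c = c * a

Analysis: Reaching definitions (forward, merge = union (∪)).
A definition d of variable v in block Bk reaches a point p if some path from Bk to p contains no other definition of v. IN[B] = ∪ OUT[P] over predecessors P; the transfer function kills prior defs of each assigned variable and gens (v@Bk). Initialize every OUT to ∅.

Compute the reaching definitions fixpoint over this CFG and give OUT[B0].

Answer: {a@B0, c@B3, d@B2, e@B2}

Trace:
Converged values:
  B0:   IN={a@B3, c@B3, d@B2, e@B2}   OUT={a@B0, c@B3, d@B2, e@B2}
  B1:   IN={a@B0, c@B3, d@B2, e@B2}   OUT={a@B0, c@B1, d@B2, e@B2}
  B2:   IN={a@B0, c@B1, d@B2, e@B2}   OUT={a@B0, c@B1, d@B2, e@B2}
  B3:   IN={a@B0, c@B1, d@B2, e@B2}   OUT={a@B3, c@B3, d@B2, e@B2}
  B4:   IN={a@B3, c@B3, d@B2, e@B2}   OUT={a@B3, c@B4, d@B2, e@B2}
  B5:   IN={a@B0, a@B3, c@B1, c@B4, d@B2, e@B2}   OUT={a@B0, a@B3, c@B1, c@B4, d@B5, e@B5}
  B6:   IN={a@B0, a@B3, c@B1, c@B4, d@B5, e@B5}   OUT={a@B6, c@B1, c@B4, d@B5, e@B5}
  B7:   IN={a@B6, c@B1, c@B4, d@B5, e@B5}   OUT={a@B6, c@B1, c@B4, d@B7, e@B5}
  B8:   IN={a@B6, c@B1, c@B4, d@B7, e@B5}   OUT={a@B6, c@B8, d@B7, e@B5}

Merge at B0 (entry node, so the boundary value {} is joined with the incoming edge(s)): IN[B0] = {} ⊔ OUT[B3] = {a@B3, c@B3, d@B2, e@B2}
Applying B0's transfer function to that IN value gives OUT[B0] (row B0 above).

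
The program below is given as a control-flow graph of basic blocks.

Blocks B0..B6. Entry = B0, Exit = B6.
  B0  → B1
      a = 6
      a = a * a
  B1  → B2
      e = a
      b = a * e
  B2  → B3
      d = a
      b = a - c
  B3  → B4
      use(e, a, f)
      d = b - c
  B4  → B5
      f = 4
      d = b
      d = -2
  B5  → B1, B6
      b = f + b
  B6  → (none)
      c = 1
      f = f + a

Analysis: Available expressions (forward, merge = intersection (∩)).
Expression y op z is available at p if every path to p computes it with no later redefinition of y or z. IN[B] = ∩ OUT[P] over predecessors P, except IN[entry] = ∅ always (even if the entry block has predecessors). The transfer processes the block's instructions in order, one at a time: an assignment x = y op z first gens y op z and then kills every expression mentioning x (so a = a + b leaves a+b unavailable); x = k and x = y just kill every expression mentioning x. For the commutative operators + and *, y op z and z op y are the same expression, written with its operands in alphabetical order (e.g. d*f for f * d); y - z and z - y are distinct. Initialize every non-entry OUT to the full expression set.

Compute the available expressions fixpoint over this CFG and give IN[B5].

Answer: {a*e, a-c, b-c}

Trace:
Fixpoint table:
  B0:   IN={}   OUT={}
  B1:   IN={}   OUT={a*e}
  B2:   IN={a*e}   OUT={a*e, a-c}
  B3:   IN={a*e, a-c}   OUT={a*e, a-c, b-c}
  B4:   IN={a*e, a-c, b-c}   OUT={a*e, a-c, b-c}
  B5:   IN={a*e, a-c, b-c}   OUT={a*e, a-c}
  B6:   IN={a*e, a-c}   OUT={a*e}

Merge at B5: IN[B5] = OUT[B4] = {a*e, a-c, b-c}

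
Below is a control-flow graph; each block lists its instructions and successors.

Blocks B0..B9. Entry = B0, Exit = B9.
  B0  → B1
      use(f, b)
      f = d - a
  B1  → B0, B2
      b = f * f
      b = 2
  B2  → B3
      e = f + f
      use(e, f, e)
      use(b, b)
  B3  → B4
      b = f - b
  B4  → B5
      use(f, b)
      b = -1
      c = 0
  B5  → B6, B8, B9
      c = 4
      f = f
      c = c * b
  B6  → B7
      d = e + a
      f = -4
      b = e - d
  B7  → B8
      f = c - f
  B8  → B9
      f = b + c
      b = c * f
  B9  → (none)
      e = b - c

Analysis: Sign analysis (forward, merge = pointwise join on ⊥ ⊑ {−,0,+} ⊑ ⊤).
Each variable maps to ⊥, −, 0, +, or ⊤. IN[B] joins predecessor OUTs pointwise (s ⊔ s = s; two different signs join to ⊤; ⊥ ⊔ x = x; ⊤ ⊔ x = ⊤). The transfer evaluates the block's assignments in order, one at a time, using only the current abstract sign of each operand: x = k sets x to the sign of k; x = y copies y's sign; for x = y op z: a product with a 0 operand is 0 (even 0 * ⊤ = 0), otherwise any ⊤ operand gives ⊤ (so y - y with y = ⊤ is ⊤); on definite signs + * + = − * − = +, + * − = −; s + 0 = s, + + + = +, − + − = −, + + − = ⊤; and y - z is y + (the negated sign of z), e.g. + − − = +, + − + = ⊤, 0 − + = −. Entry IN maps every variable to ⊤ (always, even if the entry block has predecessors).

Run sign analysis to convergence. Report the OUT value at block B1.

Answer: {a: ⊤, b: +, c: ⊤, d: ⊤, e: ⊤, f: ⊤}

Working:
Per-block solution:
  B0:  IN=(all ⊤)  OUT=(all ⊤)
  B1:  IN=(all ⊤)  OUT={b:+; rest ⊤}
  B2:  IN={b:+; rest ⊤}  OUT={b:+; rest ⊤}
  B3:  IN={b:+; rest ⊤}  OUT=(all ⊤)
  B4:  IN=(all ⊤)  OUT={b:-, c:0; rest ⊤}
  B5:  IN={b:-, c:0; rest ⊤}  OUT={b:-, c:-; rest ⊤}
  B6:  IN={b:-, c:-; rest ⊤}  OUT={c:-, f:-; rest ⊤}
  B7:  IN={c:-, f:-; rest ⊤}  OUT={c:-; rest ⊤}
  B8:  IN={c:-; rest ⊤}  OUT={c:-; rest ⊤}
  B9:  IN={c:-; rest ⊤}  OUT={c:-; rest ⊤}

Merge at B1: IN[B1] = OUT[B0] = {a: ⊤, b: ⊤, c: ⊤, d: ⊤, e: ⊤, f: ⊤}
Applying B1's transfer function to that IN value gives OUT[B1] (row B1 above).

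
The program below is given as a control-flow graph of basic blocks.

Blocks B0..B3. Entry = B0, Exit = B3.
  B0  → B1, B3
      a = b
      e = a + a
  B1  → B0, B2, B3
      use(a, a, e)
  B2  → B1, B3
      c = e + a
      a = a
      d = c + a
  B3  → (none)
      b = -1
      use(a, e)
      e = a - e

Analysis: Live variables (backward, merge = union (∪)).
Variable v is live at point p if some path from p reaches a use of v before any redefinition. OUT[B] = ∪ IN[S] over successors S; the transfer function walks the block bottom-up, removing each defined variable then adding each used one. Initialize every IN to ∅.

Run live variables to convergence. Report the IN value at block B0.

Fixpoint table:
  B0:  IN={b}  OUT={a, b, e}
  B1:  IN={a, b, e}  OUT={a, b, e}
  B2:  IN={a, b, e}  OUT={a, b, e}
  B3:  IN={a, e}  OUT={}

Merge at B0: OUT[B0] = IN[B1] ⊔ IN[B3] = {a, b, e}
Applying B0's transfer function to that OUT value gives IN[B0] (row B0 above).

Answer: {b}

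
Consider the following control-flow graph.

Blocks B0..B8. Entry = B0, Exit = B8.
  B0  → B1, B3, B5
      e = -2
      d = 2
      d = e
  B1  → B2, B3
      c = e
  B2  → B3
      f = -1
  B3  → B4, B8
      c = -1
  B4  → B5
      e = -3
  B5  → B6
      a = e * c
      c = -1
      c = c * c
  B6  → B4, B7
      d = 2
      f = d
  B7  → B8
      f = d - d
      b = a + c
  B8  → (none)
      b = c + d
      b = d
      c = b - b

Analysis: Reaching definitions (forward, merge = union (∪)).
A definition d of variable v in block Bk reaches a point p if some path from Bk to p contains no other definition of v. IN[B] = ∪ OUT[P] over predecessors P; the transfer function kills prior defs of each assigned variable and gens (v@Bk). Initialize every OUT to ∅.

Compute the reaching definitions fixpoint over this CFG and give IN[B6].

Converged values:
  B0: | IN={} | OUT={d@B0, e@B0}
  B1: | IN={d@B0, e@B0} | OUT={c@B1, d@B0, e@B0}
  B2: | IN={c@B1, d@B0, e@B0} | OUT={c@B1, d@B0, e@B0, f@B2}
  B3: | IN={c@B1, d@B0, e@B0, f@B2} | OUT={c@B3, d@B0, e@B0, f@B2}
  B4: | IN={a@B5, c@B3, c@B5, d@B0, d@B6, e@B0, e@B4, f@B2, f@B6} | OUT={a@B5, c@B3, c@B5, d@B0, d@B6, e@B4, f@B2, f@B6}
  B5: | IN={a@B5, c@B3, c@B5, d@B0, d@B6, e@B0, e@B4, f@B2, f@B6} | OUT={a@B5, c@B5, d@B0, d@B6, e@B0, e@B4, f@B2, f@B6}
  B6: | IN={a@B5, c@B5, d@B0, d@B6, e@B0, e@B4, f@B2, f@B6} | OUT={a@B5, c@B5, d@B6, e@B0, e@B4, f@B6}
  B7: | IN={a@B5, c@B5, d@B6, e@B0, e@B4, f@B6} | OUT={a@B5, b@B7, c@B5, d@B6, e@B0, e@B4, f@B7}
  B8: | IN={a@B5, b@B7, c@B3, c@B5, d@B0, d@B6, e@B0, e@B4, f@B2, f@B7} | OUT={a@B5, b@B8, c@B8, d@B0, d@B6, e@B0, e@B4, f@B2, f@B7}

Merge at B6: IN[B6] = OUT[B5] = {a@B5, c@B5, d@B0, d@B6, e@B0, e@B4, f@B2, f@B6}

Answer: {a@B5, c@B5, d@B0, d@B6, e@B0, e@B4, f@B2, f@B6}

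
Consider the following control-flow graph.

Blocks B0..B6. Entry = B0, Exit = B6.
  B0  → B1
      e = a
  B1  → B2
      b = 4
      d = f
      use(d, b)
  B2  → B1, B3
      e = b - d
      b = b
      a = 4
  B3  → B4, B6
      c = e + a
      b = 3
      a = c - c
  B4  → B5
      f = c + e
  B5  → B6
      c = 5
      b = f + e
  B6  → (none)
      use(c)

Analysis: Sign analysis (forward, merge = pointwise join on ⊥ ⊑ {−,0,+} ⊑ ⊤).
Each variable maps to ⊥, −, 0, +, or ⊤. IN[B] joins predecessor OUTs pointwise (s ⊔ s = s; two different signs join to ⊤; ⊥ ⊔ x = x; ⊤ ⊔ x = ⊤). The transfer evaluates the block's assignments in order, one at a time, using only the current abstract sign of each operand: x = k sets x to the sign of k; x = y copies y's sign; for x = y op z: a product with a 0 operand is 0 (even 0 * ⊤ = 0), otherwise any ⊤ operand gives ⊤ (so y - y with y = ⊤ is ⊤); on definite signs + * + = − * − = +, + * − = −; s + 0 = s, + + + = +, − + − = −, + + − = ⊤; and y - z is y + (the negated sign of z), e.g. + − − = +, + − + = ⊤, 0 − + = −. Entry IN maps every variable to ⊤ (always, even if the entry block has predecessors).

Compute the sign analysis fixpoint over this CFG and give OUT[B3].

Converged values:
  B0: | IN=(all ⊤) | OUT=(all ⊤)
  B1: | IN=(all ⊤) | OUT={b:+; rest ⊤}
  B2: | IN={b:+; rest ⊤} | OUT={a:+, b:+; rest ⊤}
  B3: | IN={a:+, b:+; rest ⊤} | OUT={b:+; rest ⊤}
  B4: | IN={b:+; rest ⊤} | OUT={b:+; rest ⊤}
  B5: | IN={b:+; rest ⊤} | OUT={c:+; rest ⊤}
  B6: | IN=(all ⊤) | OUT=(all ⊤)

Merge at B3: IN[B3] = OUT[B2] = {a: +, b: +, c: ⊤, d: ⊤, e: ⊤, f: ⊤}
Applying B3's transfer function to that IN value gives OUT[B3] (row B3 above).

Answer: {a: ⊤, b: +, c: ⊤, d: ⊤, e: ⊤, f: ⊤}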